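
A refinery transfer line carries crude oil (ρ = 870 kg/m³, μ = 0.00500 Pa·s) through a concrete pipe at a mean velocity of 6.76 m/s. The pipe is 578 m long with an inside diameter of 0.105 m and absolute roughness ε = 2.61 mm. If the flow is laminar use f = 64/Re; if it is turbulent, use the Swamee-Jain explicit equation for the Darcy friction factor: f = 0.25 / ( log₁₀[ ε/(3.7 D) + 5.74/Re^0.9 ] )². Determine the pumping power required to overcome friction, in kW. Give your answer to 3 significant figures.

Reynolds number Re = ρVD/μ = 870 · 6.76 · 0.105 / 0.005 = 1.235e+05.
Re > 4000 → turbulent. Relative roughness ε/D = 0.00261/0.105 = 0.0249. Swamee-Jain: f = 0.25/(log₁₀[0.0249/3.7 + 5.74/1.235e+05^0.9])² = 0.25/(log₁₀[0.00672 + 0.00015])² = 0.25/(-2.163)² = 0.05343.
Darcy-Weisbach: ΔP = f(L/D)(ρV²/2) = 0.05343·(578/0.105)·(870·6.76²/2) = 0.05343·5505·1.988e+04 = 5.846e+06 Pa.
Q = V·A = 6.76·0.008659 = 0.05853 m³/s.
Pumping power P = QΔP = 0.05853·5.846e+06 = 342200 W = 342 kW.

P ≈ 342 kW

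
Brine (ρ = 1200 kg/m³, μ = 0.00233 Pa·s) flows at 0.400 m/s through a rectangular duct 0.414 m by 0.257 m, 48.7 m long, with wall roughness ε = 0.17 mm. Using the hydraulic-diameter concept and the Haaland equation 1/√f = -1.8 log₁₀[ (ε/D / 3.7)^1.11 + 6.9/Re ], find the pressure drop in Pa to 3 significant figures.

Hydraulic diameter D_h = 4A/P = 4·(0.414·0.257)/(2·(0.414+0.257)) = 0.4256/1.342 = 0.3171 m.
Re = ρVD_h/μ = 1200·0.4·0.3171/0.00233 = 6.533e+04.
ε/D_h = 0.00017/0.3171 = 0.000536; Haaland gives 1/√f = -1.8 log₁₀[5.48e-05+0.000106] = 6.831, so f = 0.02143.
ΔP = f(L/D_h)(ρV²/2) = 0.02143·48.7/0.3171·96 = 316 Pa.

ΔP ≈ 316 Pa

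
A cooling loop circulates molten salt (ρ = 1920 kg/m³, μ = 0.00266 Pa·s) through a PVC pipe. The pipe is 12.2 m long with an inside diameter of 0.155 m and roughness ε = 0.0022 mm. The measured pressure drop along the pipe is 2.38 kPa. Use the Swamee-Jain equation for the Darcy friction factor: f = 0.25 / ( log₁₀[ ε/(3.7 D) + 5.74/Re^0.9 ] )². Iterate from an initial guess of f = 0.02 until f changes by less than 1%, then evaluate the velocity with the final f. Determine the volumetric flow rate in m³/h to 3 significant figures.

Rearranging Darcy-Weisbach: V = √(2·ΔP·D/(f·L·ρ)). With ε/D = 2.2e-06/0.155 = 1.42e-05, iterate starting from f = 0.02:
  f = 0.02 → V = √(2·2380·0.155/(0.02·12.2·1920)) = 1.255 m/s; Re = ρVD/μ = 1.404e+05; f → 0.01677
  f = 0.01677 → V = 1.371 m/s; Re = 1.533e+05; f → 0.01648
  f = 0.01648 → V = 1.383 m/s; Re = 1.547e+05; f → 0.01645
Converged (Δf/f < 1%). With the final f = 0.01645: V = √(2·2380·0.155/(0.01645·12.2·1920)) = 1.384 m/s.
Q = V·A = 1.384·(π/4·0.155²) = 0.02611 m³/s = 94.0 m³/h.

Q ≈ 94.0 m³/h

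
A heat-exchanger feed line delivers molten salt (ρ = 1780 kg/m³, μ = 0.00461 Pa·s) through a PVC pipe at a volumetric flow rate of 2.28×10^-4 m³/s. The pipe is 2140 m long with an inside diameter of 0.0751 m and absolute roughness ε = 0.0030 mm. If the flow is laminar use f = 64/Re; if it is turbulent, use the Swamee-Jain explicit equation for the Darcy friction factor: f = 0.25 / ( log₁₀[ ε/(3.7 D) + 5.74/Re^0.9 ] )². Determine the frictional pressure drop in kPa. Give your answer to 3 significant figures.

ΔP ≈ 2.88 kPa

Cross-sectional area A = πD²/4 = π(0.0751)²/4 = 0.00443 m²; mean velocity V = Q/A = 0.000228/0.00443 = 0.05147 m/s.
Reynolds number Re = ρVD/μ = 1780 · 0.05147 · 0.0751 / 0.00461 = 1493.
Re < 2300 → laminar flow, so f = 64/Re = 64/1493 = 0.04288 (the turbulent correlation is not needed).
Darcy-Weisbach: ΔP = f(L/D)(ρV²/2) = 0.04288·(2140/0.0751)·(1780·0.05147²/2) = 0.04288·2.85e+04·2.358 = 2881 Pa.
ΔP = 2881 Pa = 2.88 kPa.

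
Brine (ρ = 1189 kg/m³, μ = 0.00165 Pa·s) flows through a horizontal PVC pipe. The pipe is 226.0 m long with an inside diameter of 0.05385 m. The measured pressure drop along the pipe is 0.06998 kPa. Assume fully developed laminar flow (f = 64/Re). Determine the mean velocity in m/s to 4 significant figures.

For laminar flow, f = 64/Re with Re = ρVD/μ, so Darcy-Weisbach reduces to ΔP = 32μLV/D². Solving for V: V = ΔP·D²/(32μL) = 69.98·(0.05385)²/(32·0.00165·226) = 0.01701 m/s.
Check: Re = ρVD/μ = 1189·0.01701·0.05385/0.00165 = 659.9 < 2300, so the laminar assumption holds.

V ≈ 0.01701 m/s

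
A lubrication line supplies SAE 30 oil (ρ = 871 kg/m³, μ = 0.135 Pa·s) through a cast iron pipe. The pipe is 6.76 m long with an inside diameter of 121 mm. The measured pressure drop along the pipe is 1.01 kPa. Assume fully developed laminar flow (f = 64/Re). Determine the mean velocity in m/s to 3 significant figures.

V ≈ 0.506 m/s

For laminar flow, f = 64/Re with Re = ρVD/μ, so Darcy-Weisbach reduces to ΔP = 32μLV/D². Solving for V: V = ΔP·D²/(32μL) = 1010·(0.121)²/(32·0.135·6.76) = 0.5064 m/s.
Check: Re = ρVD/μ = 871·0.5064·0.121/0.135 = 395.3 < 2300, so the laminar assumption holds.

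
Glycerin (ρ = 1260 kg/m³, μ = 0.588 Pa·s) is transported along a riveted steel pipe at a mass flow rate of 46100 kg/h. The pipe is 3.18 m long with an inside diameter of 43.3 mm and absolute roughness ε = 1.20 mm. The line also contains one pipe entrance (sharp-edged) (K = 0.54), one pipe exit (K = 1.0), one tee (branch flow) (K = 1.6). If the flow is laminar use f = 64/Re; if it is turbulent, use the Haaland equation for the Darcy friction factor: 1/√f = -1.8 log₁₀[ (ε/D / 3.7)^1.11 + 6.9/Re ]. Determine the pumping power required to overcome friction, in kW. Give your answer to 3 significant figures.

P ≈ 3.20 kW

ṁ = 46100 kg/h = 46100/3600 = 12.81 kg/s.
A = πD²/4 = π(0.0433)²/4 = 0.001473 m²; mean velocity V = ṁ/(ρA) = 12.81/(1260 · 0.001473) = 6.902 m/s.
Reynolds number Re = ρVD/μ = 1260 · 6.902 · 0.0433 / 0.588 = 640.4.
Re < 2300 → laminar flow, so f = 64/Re = 64/640.4 = 0.09994 (the turbulent correlation is not needed).
Total minor-loss coefficient ΣK = 1·0.54 + 1·1 + 1·1.6 = 3.14.
ΔP = [f·L/D + ΣK]·(ρV²/2) = [0.09994·3.18/0.0433 + 3.14]·(1260·6.902²/2) = [7.34 + 3.14]·3.001e+04 = 3.145e+05 Pa.
Q = ṁ/ρ = 12.81/1260 = 0.01016 m³/s.
Pumping power P = QΔP = 0.01016·3.145e+05 = 3196 W = 3.20 kW.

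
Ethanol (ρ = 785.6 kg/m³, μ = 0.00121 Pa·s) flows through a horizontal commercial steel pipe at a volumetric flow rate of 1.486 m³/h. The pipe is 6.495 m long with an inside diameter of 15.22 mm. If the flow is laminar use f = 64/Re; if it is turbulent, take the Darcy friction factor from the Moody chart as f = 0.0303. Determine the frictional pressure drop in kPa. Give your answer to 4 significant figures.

ΔP ≈ 26.14 kPa

Q = 1.486 m³/h = 1.486/3600 = 0.0004128 m³/s.
Cross-sectional area A = πD²/4 = π(0.01522)²/4 = 0.0001819 m²; mean velocity V = Q/A = 0.0004128/0.0001819 = 2.269 m/s.
Reynolds number Re = ρVD/μ = 785.6 · 2.269 · 0.01522 / 0.00121 = 2.242e+04.
Re > 4000 → turbulent; use the Moody-chart value f = 0.0303.
Darcy-Weisbach: ΔP = f(L/D)(ρV²/2) = 0.0303·(6.495/0.01522)·(785.6·2.269²/2) = 0.0303·426.7·2022 = 2.614e+04 Pa.
ΔP = 2.614e+04 Pa = 26.14 kPa.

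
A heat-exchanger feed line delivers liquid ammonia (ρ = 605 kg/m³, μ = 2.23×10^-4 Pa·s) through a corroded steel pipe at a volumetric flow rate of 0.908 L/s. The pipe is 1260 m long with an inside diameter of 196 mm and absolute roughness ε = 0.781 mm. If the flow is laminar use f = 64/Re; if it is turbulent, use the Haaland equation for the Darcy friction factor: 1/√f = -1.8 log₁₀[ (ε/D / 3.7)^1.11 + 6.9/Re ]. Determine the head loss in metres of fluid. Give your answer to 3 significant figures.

h_f ≈ 0.00999 m

Q = 0.908 L/s = 0.908/1000 = 0.000908 m³/s.
Cross-sectional area A = πD²/4 = π(0.196)²/4 = 0.03017 m²; mean velocity V = Q/A = 0.000908/0.03017 = 0.03009 m/s.
Reynolds number Re = ρVD/μ = 605 · 0.03009 · 0.196 / 0.000223 = 1.6e+04.
Re > 4000 → turbulent. Relative roughness ε/D = 0.000781/0.196 = 0.00398. Haaland: 1/√f = -1.8 log₁₀[(0.00398/3.7)^1.11 + 6.9/1.6e+04] = -1.8 log₁₀[0.000508 + 0.000431] = 5.449, so f = 0.03368.
Darcy-Weisbach: ΔP = f(L/D)(ρV²/2) = 0.03368·(1260/0.196)·(605·0.03009²/2) = 0.03368·6429·0.274 = 59.31 Pa.
Head loss h_f = ΔP/(ρg) = 59.31/(605·9.81) = 0.00999 m.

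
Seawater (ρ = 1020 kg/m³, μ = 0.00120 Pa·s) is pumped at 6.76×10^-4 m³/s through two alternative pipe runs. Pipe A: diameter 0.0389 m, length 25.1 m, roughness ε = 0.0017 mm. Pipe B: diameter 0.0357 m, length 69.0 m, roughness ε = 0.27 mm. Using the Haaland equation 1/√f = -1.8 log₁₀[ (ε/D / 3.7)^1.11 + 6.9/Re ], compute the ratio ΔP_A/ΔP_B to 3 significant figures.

Pipe A: V = Q/A = 0.000676/0.001188 = 0.5688 m/s; Re = 1.881e+04; ε/D = 4.37e-05; Haaland → f = 0.02621; ΔP_A = f(L/D)(ρV²/2) = 2791 Pa.
Pipe B: V = Q/A = 0.000676/0.001001 = 0.6753 m/s; Re = 2.049e+04; ε/D = 0.00756; Haaland → f = 0.03766; ΔP_B = f(L/D)(ρV²/2) = 1.693e+04 Pa.
ΔP_A/ΔP_B = 2791/1.693e+04 = 0.165.

ΔP_A/ΔP_B ≈ 0.165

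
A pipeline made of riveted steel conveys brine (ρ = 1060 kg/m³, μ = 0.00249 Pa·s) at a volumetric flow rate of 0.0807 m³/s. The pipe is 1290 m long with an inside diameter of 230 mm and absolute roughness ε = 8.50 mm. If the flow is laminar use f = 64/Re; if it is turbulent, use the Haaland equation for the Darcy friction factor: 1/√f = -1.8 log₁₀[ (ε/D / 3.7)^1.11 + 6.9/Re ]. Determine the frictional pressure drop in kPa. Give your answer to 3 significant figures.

Cross-sectional area A = πD²/4 = π(0.23)²/4 = 0.04155 m²; mean velocity V = Q/A = 0.0807/0.04155 = 1.942 m/s.
Reynolds number Re = ρVD/μ = 1060 · 1.942 · 0.23 / 0.00249 = 1.902e+05.
Re > 4000 → turbulent. Relative roughness ε/D = 0.0085/0.23 = 0.037. Haaland: 1/√f = -1.8 log₁₀[(0.037/3.7)^1.11 + 6.9/1.902e+05] = -1.8 log₁₀[0.00602 + 3.63e-05] = 3.992, so f = 0.06274.
Darcy-Weisbach: ΔP = f(L/D)(ρV²/2) = 0.06274·(1290/0.23)·(1060·1.942²/2) = 0.06274·5609·2000 = 7.036e+05 Pa.
ΔP = 7.036e+05 Pa = 704 kPa.

ΔP ≈ 704 kPa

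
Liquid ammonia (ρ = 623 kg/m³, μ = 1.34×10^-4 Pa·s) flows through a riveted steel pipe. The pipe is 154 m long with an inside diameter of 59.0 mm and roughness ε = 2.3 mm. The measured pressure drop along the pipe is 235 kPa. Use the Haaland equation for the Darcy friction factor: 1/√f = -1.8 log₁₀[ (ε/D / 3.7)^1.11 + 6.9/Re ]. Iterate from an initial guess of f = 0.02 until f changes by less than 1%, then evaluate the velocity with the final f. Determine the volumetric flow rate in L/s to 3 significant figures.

Rearranging Darcy-Weisbach: V = √(2·ΔP·D/(f·L·ρ)). With ε/D = 0.0023/0.059 = 0.039, iterate starting from f = 0.02:
  f = 0.02 → V = √(2·2.35e+05·0.059/(0.02·154·623)) = 3.802 m/s; Re = ρVD/μ = 1.043e+06; f → 0.0641
  f = 0.0641 → V = 2.124 m/s; Re = 5.825e+05; f → 0.06412
Converged (Δf/f < 1%). With the final f = 0.06412: V = √(2·2.35e+05·0.059/(0.06412·154·623)) = 2.123 m/s.
Q = V·A = 2.123·(π/4·0.059²) = 0.005805 m³/s = 5.80 L/s.

Q ≈ 5.80 L/s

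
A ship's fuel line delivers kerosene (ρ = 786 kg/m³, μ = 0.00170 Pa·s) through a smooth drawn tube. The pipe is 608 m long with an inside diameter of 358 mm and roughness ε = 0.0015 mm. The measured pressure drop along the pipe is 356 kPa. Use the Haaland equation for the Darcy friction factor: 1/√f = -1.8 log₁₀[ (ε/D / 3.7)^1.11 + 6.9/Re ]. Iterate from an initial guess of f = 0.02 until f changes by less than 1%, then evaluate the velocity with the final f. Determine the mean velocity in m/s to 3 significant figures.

Rearranging Darcy-Weisbach: V = √(2·ΔP·D/(f·L·ρ)). With ε/D = 1.5e-06/0.358 = 4.19e-06, iterate starting from f = 0.02:
  f = 0.02 → V = √(2·3.56e+05·0.358/(0.02·608·786)) = 5.164 m/s; Re = ρVD/μ = 8.548e+05; f → 0.01196
  f = 0.01196 → V = 6.678 m/s; Re = 1.105e+06; f → 0.01147
  f = 0.01147 → V = 6.819 m/s; Re = 1.129e+06; f → 0.01143
Converged (Δf/f < 1%). With the final f = 0.01143: V = √(2·3.56e+05·0.358/(0.01143·608·786)) = 6.831 m/s.

V ≈ 6.83 m/s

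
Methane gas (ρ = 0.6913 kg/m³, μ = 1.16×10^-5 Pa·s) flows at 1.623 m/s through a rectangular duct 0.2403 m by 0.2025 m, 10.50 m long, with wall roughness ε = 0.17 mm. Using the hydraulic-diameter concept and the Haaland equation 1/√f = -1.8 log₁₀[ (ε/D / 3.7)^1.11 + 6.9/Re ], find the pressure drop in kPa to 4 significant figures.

ΔP ≈ 0.001168 kPa

Hydraulic diameter D_h = 4A/P = 4·(0.2403·0.2025)/(2·(0.2403+0.2025)) = 0.1946/0.8856 = 0.2198 m.
Re = ρVD_h/μ = 0.6913·1.623·0.2198/1.16e-05 = 2.126e+04.
ε/D_h = 0.00017/0.2198 = 0.000773; Haaland gives 1/√f = -1.8 log₁₀[8.23e-05+0.000325] = 6.103, so f = 0.02685.
ΔP = f(L/D_h)(ρV²/2) = 0.02685·10.5/0.2198·0.9105 = 1.168 Pa.
ΔP = 0.001168 kPa.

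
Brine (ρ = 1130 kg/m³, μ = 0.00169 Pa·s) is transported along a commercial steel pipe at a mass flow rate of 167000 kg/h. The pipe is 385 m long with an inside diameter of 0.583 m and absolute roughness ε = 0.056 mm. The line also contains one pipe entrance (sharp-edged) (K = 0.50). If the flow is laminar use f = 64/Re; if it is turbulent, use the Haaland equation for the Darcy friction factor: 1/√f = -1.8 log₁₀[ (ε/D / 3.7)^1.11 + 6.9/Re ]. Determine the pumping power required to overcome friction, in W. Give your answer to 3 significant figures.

P ≈ 7.59 W

ṁ = 167000 kg/h = 167000/3600 = 46.39 kg/s.
A = πD²/4 = π(0.583)²/4 = 0.2669 m²; mean velocity V = ṁ/(ρA) = 46.39/(1130 · 0.2669) = 0.1538 m/s.
Reynolds number Re = ρVD/μ = 1130 · 0.1538 · 0.583 / 0.00169 = 5.995e+04.
Re > 4000 → turbulent. Relative roughness ε/D = 5.6e-05/0.583 = 9.61e-05. Haaland: 1/√f = -1.8 log₁₀[(9.61e-05/3.7)^1.11 + 6.9/5.995e+04] = -1.8 log₁₀[8.13e-06 + 0.000115] = 7.037, so f = 0.0202.
Total minor-loss coefficient ΣK = 1·0.5 = 0.5.
ΔP = [f·L/D + ΣK]·(ρV²/2) = [0.0202·385/0.583 + 0.5]·(1130·0.1538²/2) = [13.34 + 0.5]·13.36 = 184.9 Pa.
Q = ṁ/ρ = 46.39/1130 = 0.04105 m³/s.
Pumping power P = QΔP = 0.04105·184.9 = 7.590 W = 7.59 W.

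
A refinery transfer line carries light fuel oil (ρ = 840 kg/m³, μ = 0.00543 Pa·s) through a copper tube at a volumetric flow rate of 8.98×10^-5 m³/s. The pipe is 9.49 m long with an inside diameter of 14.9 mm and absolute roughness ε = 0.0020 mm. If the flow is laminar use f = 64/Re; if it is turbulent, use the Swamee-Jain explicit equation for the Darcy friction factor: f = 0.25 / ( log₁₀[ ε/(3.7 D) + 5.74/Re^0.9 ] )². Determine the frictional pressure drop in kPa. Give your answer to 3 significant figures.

Cross-sectional area A = πD²/4 = π(0.0149)²/4 = 0.0001744 m²; mean velocity V = Q/A = 8.98e-05/0.0001744 = 0.515 m/s.
Reynolds number Re = ρVD/μ = 840 · 0.515 · 0.0149 / 0.00543 = 1187.
Re < 2300 → laminar flow, so f = 64/Re = 64/1187 = 0.05391 (the turbulent correlation is not needed).
Darcy-Weisbach: ΔP = f(L/D)(ρV²/2) = 0.05391·(9.49/0.0149)·(840·0.515²/2) = 0.05391·636.9·111.4 = 3825 Pa.
ΔP = 3825 Pa = 3.83 kPa.

ΔP ≈ 3.83 kPa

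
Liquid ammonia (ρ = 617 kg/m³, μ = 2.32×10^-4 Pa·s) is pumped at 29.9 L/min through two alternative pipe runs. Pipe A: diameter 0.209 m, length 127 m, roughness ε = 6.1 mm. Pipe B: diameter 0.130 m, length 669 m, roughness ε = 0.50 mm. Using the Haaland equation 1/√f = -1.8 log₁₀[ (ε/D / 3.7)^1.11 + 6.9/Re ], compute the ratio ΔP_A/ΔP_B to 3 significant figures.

ΔP_A/ΔP_B ≈ 0.0309

Pipe A: V = Q/A = 0.0004983/0.03431 = 0.01453 m/s; Re = 8074; ε/D = 0.0292; Haaland → f = 0.06039; ΔP_A = f(L/D)(ρV²/2) = 2.388 Pa.
Pipe B: V = Q/A = 0.0004983/0.01327 = 0.03754 m/s; Re = 1.298e+04; ε/D = 0.00385; Haaland → f = 0.03449; ΔP_B = f(L/D)(ρV²/2) = 77.18 Pa.
ΔP_A/ΔP_B = 2.388/77.18 = 0.0309.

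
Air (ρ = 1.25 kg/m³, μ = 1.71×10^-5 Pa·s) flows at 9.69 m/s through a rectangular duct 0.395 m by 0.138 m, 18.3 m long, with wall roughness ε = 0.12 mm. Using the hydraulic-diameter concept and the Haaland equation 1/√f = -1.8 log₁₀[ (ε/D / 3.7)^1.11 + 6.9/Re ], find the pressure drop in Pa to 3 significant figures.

Hydraulic diameter D_h = 4A/P = 4·(0.395·0.138)/(2·(0.395+0.138)) = 0.218/1.066 = 0.2045 m.
Re = ρVD_h/μ = 1.25·9.69·0.2045/1.71e-05 = 1.449e+05.
ε/D_h = 0.00012/0.2045 = 0.000587; Haaland gives 1/√f = -1.8 log₁₀[6.06e-05+4.76e-05] = 7.138, so f = 0.01962.
ΔP = f(L/D_h)(ρV²/2) = 0.01962·18.3/0.2045·58.69 = 103 Pa.

ΔP ≈ 103 Pa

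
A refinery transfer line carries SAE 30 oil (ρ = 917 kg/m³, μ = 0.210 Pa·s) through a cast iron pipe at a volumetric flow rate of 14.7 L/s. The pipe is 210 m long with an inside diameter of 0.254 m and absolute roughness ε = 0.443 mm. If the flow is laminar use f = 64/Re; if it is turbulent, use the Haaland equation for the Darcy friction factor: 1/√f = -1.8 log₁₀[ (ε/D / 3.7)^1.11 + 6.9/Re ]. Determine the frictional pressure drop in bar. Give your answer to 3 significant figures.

Q = 14.7 L/s = 14.7/1000 = 0.0147 m³/s.
Cross-sectional area A = πD²/4 = π(0.254)²/4 = 0.05067 m²; mean velocity V = Q/A = 0.0147/0.05067 = 0.2901 m/s.
Reynolds number Re = ρVD/μ = 917 · 0.2901 · 0.254 / 0.21 = 321.8.
Re < 2300 → laminar flow, so f = 64/Re = 64/321.8 = 0.1989 (the turbulent correlation is not needed).
Darcy-Weisbach: ΔP = f(L/D)(ρV²/2) = 0.1989·(210/0.254)·(917·0.2901²/2) = 0.1989·826.8·38.59 = 6346 Pa.
ΔP = 6346 Pa = 0.0635 bar.

ΔP ≈ 0.0635 bar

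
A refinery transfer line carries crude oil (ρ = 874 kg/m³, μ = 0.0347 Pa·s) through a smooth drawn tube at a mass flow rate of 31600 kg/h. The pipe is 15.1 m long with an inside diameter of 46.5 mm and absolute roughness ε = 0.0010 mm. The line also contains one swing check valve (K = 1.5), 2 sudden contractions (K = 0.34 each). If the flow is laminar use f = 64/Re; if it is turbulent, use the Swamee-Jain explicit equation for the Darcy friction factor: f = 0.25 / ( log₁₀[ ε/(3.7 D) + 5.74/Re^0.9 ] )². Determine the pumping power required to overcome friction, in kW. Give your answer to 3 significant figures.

P ≈ 2.05 kW

ṁ = 31600 kg/h = 31600/3600 = 8.778 kg/s.
A = πD²/4 = π(0.0465)²/4 = 0.001698 m²; mean velocity V = ṁ/(ρA) = 8.778/(874 · 0.001698) = 5.914 m/s.
Reynolds number Re = ρVD/μ = 874 · 5.914 · 0.0465 / 0.0347 = 6926.
Re > 4000 → turbulent. Relative roughness ε/D = 1e-06/0.0465 = 2.15e-05. Swamee-Jain: f = 0.25/(log₁₀[2.15e-05/3.7 + 5.74/6926^0.9])² = 0.25/(log₁₀[5.81e-06 + 0.00201])² = 0.25/(-2.696)² = 0.03439.
Total minor-loss coefficient ΣK = 1·1.5 + 2·0.34 = 2.18.
ΔP = [f·L/D + ΣK]·(ρV²/2) = [0.03439·15.1/0.0465 + 2.18]·(874·5.914²/2) = [11.17 + 2.18]·1.528e+04 = 2.04e+05 Pa.
Q = ṁ/ρ = 8.778/874 = 0.01004 m³/s.
Pumping power P = QΔP = 0.01004·2.04e+05 = 2049 W = 2.05 kW.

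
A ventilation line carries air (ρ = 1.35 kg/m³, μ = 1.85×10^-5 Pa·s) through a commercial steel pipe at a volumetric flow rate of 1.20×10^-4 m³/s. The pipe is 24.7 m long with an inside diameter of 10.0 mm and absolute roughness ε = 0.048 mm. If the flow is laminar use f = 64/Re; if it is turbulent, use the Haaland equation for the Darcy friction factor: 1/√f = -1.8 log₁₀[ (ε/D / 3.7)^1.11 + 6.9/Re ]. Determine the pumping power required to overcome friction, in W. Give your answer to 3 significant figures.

P ≈ 0.0268 W

Cross-sectional area A = πD²/4 = π(0.01)²/4 = 7.854e-05 m²; mean velocity V = Q/A = 0.00012/7.854e-05 = 1.528 m/s.
Reynolds number Re = ρVD/μ = 1.35 · 1.528 · 0.01 / 1.85e-05 = 1115.
Re < 2300 → laminar flow, so f = 64/Re = 64/1115 = 0.0574 (the turbulent correlation is not needed).
Darcy-Weisbach: ΔP = f(L/D)(ρV²/2) = 0.0574·(24.7/0.01)·(1.35·1.528²/2) = 0.0574·2470·1.576 = 223.4 Pa.
Pumping power P = QΔP = 0.00012·223.4 = 0.02681 W = 0.0268 W.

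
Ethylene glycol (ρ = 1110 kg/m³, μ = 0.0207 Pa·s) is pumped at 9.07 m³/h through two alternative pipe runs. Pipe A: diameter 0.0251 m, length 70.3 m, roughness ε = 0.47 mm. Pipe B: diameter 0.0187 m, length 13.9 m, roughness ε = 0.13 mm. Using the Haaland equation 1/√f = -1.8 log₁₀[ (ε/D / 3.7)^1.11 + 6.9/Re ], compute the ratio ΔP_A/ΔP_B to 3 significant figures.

ΔP_A/ΔP_B ≈ 1.53

Pipe A: V = Q/A = 0.002519/0.0004948 = 5.092 m/s; Re = 6853; ε/D = 0.0187; Haaland → f = 0.05287; ΔP_A = f(L/D)(ρV²/2) = 2.131e+06 Pa.
Pipe B: V = Q/A = 0.002519/0.0002746 = 9.173 m/s; Re = 9199; ε/D = 0.00695; Haaland → f = 0.04018; ΔP_B = f(L/D)(ρV²/2) = 1.395e+06 Pa.
ΔP_A/ΔP_B = 2.131e+06/1.395e+06 = 1.53.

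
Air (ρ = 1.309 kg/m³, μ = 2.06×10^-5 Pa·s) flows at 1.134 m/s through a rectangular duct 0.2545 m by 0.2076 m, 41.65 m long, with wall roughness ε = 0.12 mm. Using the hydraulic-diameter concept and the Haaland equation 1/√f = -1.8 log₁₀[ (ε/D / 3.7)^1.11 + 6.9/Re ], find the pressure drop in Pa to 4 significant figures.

Hydraulic diameter D_h = 4A/P = 4·(0.2545·0.2076)/(2·(0.2545+0.2076)) = 0.2113/0.9242 = 0.2287 m.
Re = ρVD_h/μ = 1.309·1.134·0.2287/2.06e-05 = 1.648e+04.
ε/D_h = 0.00012/0.2287 = 0.000525; Haaland gives 1/√f = -1.8 log₁₀[5.35e-05+0.000419] = 5.986, so f = 0.0279.
ΔP = f(L/D_h)(ρV²/2) = 0.0279·41.65/0.2287·0.8417 = 4.278 Pa.

ΔP ≈ 4.278 Pa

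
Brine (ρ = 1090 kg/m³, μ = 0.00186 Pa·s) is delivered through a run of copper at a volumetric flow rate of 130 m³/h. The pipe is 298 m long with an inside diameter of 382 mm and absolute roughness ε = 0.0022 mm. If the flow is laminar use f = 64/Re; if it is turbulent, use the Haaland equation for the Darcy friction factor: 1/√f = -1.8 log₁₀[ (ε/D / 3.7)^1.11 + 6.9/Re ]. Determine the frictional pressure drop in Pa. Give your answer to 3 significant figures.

Q = 130 m³/h = 130/3600 = 0.03611 m³/s.
Cross-sectional area A = πD²/4 = π(0.382)²/4 = 0.1146 m²; mean velocity V = Q/A = 0.03611/0.1146 = 0.3151 m/s.
Reynolds number Re = ρVD/μ = 1090 · 0.3151 · 0.382 / 0.00186 = 7.053e+04.
Re > 4000 → turbulent. Relative roughness ε/D = 2.2e-06/0.382 = 5.76e-06. Haaland: 1/√f = -1.8 log₁₀[(5.76e-06/3.7)^1.11 + 6.9/7.053e+04] = -1.8 log₁₀[3.58e-07 + 9.78e-05] = 7.214, so f = 0.01921.
Darcy-Weisbach: ΔP = f(L/D)(ρV²/2) = 0.01921·(298/0.382)·(1090·0.3151²/2) = 0.01921·780.1·54.11 = 811 Pa.

ΔP ≈ 811 Pa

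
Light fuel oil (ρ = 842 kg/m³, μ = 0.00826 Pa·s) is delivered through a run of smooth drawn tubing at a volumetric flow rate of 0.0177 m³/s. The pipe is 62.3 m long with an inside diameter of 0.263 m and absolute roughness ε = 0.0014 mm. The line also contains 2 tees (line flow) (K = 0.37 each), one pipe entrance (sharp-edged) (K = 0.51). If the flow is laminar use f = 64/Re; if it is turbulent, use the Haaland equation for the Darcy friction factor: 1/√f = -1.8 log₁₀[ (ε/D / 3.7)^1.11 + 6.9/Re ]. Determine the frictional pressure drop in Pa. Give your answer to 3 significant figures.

Cross-sectional area A = πD²/4 = π(0.263)²/4 = 0.05433 m²; mean velocity V = Q/A = 0.0177/0.05433 = 0.3258 m/s.
Reynolds number Re = ρVD/μ = 842 · 0.3258 · 0.263 / 0.00826 = 8735.
Re > 4000 → turbulent. Relative roughness ε/D = 1.4e-06/0.263 = 5.32e-06. Haaland: 1/√f = -1.8 log₁₀[(5.32e-06/3.7)^1.11 + 6.9/8735] = -1.8 log₁₀[3.28e-07 + 0.00079] = 5.584, so f = 0.03207.
Total minor-loss coefficient ΣK = 2·0.37 + 1·0.51 = 1.25.
ΔP = [f·L/D + ΣK]·(ρV²/2) = [0.03207·62.3/0.263 + 1.25]·(842·0.3258²/2) = [7.597 + 1.25]·44.69 = 395.4 Pa.

ΔP ≈ 395 Pa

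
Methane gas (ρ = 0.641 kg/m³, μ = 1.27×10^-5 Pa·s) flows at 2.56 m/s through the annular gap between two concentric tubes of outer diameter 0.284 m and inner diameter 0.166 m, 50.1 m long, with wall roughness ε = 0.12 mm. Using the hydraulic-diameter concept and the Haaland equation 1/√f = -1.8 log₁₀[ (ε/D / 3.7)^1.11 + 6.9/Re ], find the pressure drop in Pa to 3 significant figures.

Hydraulic diameter D_h = 4A/P = D_o - D_i = 0.284 - 0.166 = 0.118 m.
Re = ρVD_h/μ = 0.641·2.56·0.118/1.27e-05 = 1.525e+04.
ε/D_h = 0.00012/0.118 = 0.00102; Haaland gives 1/√f = -1.8 log₁₀[0.000112+0.000453] = 5.848, so f = 0.02924.
ΔP = f(L/D_h)(ρV²/2) = 0.02924·50.1/0.118·2.1 = 26.08 Pa.

ΔP ≈ 26.1 Pa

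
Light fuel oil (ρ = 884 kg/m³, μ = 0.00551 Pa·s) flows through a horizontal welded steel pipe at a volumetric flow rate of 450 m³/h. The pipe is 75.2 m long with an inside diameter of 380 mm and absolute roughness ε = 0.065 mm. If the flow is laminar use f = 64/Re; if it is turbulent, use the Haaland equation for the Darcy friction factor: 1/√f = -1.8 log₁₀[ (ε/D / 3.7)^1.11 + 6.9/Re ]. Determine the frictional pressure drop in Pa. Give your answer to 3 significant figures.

Q = 450 m³/h = 450/3600 = 0.125 m³/s.
Cross-sectional area A = πD²/4 = π(0.38)²/4 = 0.1134 m²; mean velocity V = Q/A = 0.125/0.1134 = 1.102 m/s.
Reynolds number Re = ρVD/μ = 884 · 1.102 · 0.38 / 0.00551 = 6.72e+04.
Re > 4000 → turbulent. Relative roughness ε/D = 6.5e-05/0.38 = 0.000171. Haaland: 1/√f = -1.8 log₁₀[(0.000171/3.7)^1.11 + 6.9/6.72e+04] = -1.8 log₁₀[1.54e-05 + 0.000103] = 7.07, so f = 0.02001.
Darcy-Weisbach: ΔP = f(L/D)(ρV²/2) = 0.02001·(75.2/0.38)·(884·1.102²/2) = 0.02001·197.9·536.9 = 2126 Pa.

ΔP ≈ 2130 Pa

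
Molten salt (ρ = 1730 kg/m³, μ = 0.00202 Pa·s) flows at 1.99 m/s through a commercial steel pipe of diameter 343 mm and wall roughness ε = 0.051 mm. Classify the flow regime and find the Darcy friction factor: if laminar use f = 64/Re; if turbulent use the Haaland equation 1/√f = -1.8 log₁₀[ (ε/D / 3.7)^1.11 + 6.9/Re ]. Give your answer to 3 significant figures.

Re = ρVD/μ = 1730·1.99·0.343/0.00202 = 5.846e+05.
Re > 4000 → turbulent. ε/D = 5.1e-05/0.343 = 0.000149; Haaland: 1/√f = -1.8 log₁₀[1.32e-05 + 1.18e-05] = 8.284, so f = 0.01457.

f ≈ 0.0146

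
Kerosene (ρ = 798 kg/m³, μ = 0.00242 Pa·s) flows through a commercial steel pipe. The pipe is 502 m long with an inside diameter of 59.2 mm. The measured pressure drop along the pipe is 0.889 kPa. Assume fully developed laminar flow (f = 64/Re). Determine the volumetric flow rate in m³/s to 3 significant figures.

Q ≈ 2.21×10^-4 m³/s

For laminar flow, f = 64/Re with Re = ρVD/μ, so Darcy-Weisbach reduces to ΔP = 32μLV/D². Solving for V: V = ΔP·D²/(32μL) = 889·(0.0592)²/(32·0.00242·502) = 0.08014 m/s.
Check: Re = ρVD/μ = 798·0.08014·0.0592/0.00242 = 1565 < 2300, so the laminar assumption holds.
Q = V·A = 0.08014·(π/4·0.0592²) = 0.0002206 m³/s = 2.21×10^-4 m³/s.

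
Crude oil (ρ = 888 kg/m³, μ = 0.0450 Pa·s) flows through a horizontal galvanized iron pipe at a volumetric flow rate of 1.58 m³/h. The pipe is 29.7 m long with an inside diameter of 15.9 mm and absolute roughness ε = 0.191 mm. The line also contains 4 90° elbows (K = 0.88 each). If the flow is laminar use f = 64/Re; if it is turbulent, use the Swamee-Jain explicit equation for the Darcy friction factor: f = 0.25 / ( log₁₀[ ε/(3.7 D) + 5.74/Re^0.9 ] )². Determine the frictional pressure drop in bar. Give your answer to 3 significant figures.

Q = 1.58 m³/h = 1.58/3600 = 0.0004389 m³/s.
Cross-sectional area A = πD²/4 = π(0.0159)²/4 = 0.0001986 m²; mean velocity V = Q/A = 0.0004389/0.0001986 = 2.21 m/s.
Reynolds number Re = ρVD/μ = 888 · 2.21 · 0.0159 / 0.045 = 693.5.
Re < 2300 → laminar flow, so f = 64/Re = 64/693.5 = 0.09228 (the turbulent correlation is not needed).
Total minor-loss coefficient ΣK = 4·0.88 = 3.52.
ΔP = [f·L/D + ΣK]·(ρV²/2) = [0.09228·29.7/0.0159 + 3.52]·(888·2.21²/2) = [172.4 + 3.52]·2169 = 3.816e+05 Pa.
ΔP = 3.816e+05 Pa = 3.82 bar.

ΔP ≈ 3.82 bar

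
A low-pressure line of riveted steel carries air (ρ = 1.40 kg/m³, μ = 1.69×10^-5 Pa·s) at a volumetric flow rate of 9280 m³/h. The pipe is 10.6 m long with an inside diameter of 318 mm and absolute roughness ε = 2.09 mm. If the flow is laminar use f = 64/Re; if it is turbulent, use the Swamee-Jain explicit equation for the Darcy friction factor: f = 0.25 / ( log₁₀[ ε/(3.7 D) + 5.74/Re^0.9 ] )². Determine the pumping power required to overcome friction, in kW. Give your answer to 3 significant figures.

Q = 9280 m³/h = 9280/3600 = 2.578 m³/s.
Cross-sectional area A = πD²/4 = π(0.318)²/4 = 0.07942 m²; mean velocity V = Q/A = 2.578/0.07942 = 32.46 m/s.
Reynolds number Re = ρVD/μ = 1.4 · 32.46 · 0.318 / 1.69e-05 = 8.55e+05.
Re > 4000 → turbulent. Relative roughness ε/D = 0.00209/0.318 = 0.00657. Swamee-Jain: f = 0.25/(log₁₀[0.00657/3.7 + 5.74/8.55e+05^0.9])² = 0.25/(log₁₀[0.00178 + 2.63e-05])² = 0.25/(-2.744)² = 0.0332.
Darcy-Weisbach: ΔP = f(L/D)(ρV²/2) = 0.0332·(10.6/0.318)·(1.4·32.46²/2) = 0.0332·33.33·737.4 = 816.1 Pa.
Pumping power P = QΔP = 2.578·816.1 = 2104 W = 2.10 kW.

P ≈ 2.10 kW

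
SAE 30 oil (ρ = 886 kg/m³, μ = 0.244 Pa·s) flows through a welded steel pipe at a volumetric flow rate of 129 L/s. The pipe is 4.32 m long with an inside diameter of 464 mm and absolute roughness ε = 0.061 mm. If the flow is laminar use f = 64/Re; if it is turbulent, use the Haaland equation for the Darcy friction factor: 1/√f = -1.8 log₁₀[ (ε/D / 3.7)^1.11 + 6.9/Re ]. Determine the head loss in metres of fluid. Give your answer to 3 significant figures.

Q = 129 L/s = 129/1000 = 0.129 m³/s.
Cross-sectional area A = πD²/4 = π(0.464)²/4 = 0.1691 m²; mean velocity V = Q/A = 0.129/0.1691 = 0.7629 m/s.
Reynolds number Re = ρVD/μ = 886 · 0.7629 · 0.464 / 0.244 = 1285.
Re < 2300 → laminar flow, so f = 64/Re = 64/1285 = 0.04979 (the turbulent correlation is not needed).
Darcy-Weisbach: ΔP = f(L/D)(ρV²/2) = 0.04979·(4.32/0.464)·(886·0.7629²/2) = 0.04979·9.31·257.8 = 119.5 Pa.
Head loss h_f = ΔP/(ρg) = 119.5/(886·9.81) = 0.0138 m.

h_f ≈ 0.0138 m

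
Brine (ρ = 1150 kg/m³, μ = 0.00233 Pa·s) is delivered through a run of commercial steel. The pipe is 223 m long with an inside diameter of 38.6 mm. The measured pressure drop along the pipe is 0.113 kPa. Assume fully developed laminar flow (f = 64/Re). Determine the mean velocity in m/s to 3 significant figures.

V ≈ 0.0101 m/s

For laminar flow, f = 64/Re with Re = ρVD/μ, so Darcy-Weisbach reduces to ΔP = 32μLV/D². Solving for V: V = ΔP·D²/(32μL) = 113·(0.0386)²/(32·0.00233·223) = 0.01013 m/s.
Check: Re = ρVD/μ = 1150·0.01013·0.0386/0.00233 = 192.9 < 2300, so the laminar assumption holds.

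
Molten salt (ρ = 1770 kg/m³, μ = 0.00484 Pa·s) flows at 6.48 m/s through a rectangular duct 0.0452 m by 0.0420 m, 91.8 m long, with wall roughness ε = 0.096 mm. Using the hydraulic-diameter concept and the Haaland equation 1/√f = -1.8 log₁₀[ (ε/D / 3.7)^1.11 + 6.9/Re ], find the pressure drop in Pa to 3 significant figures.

Hydraulic diameter D_h = 4A/P = 4·(0.0452·0.042)/(2·(0.0452+0.042)) = 0.007594/0.1744 = 0.04354 m.
Re = ρVD_h/μ = 1770·6.48·0.04354/0.00484 = 1.032e+05.
ε/D_h = 9.6e-05/0.04354 = 0.0022; Haaland gives 1/√f = -1.8 log₁₀[0.000263+6.69e-05] = 6.266, so f = 0.02547.
ΔP = f(L/D_h)(ρV²/2) = 0.02547·91.8/0.04354·3.716e+04 = 1.995e+06 Pa.

ΔP ≈ 2.00×10^6 Pa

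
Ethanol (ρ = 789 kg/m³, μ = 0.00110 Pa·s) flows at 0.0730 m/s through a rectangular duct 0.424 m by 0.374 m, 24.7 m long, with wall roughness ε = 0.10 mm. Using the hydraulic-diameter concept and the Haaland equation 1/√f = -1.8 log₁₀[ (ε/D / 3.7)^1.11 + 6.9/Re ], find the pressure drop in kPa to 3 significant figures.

Hydraulic diameter D_h = 4A/P = 4·(0.424·0.374)/(2·(0.424+0.374)) = 0.6343/1.596 = 0.3974 m.
Re = ρVD_h/μ = 789·0.073·0.3974/0.0011 = 2.081e+04.
ε/D_h = 0.0001/0.3974 = 0.000252; Haaland gives 1/√f = -1.8 log₁₀[2.37e-05+0.000332] = 6.209, so f = 0.02594.
ΔP = f(L/D_h)(ρV²/2) = 0.02594·24.7/0.3974·2.102 = 3.389 Pa.
ΔP = 0.00339 kPa.

ΔP ≈ 0.00339 kPa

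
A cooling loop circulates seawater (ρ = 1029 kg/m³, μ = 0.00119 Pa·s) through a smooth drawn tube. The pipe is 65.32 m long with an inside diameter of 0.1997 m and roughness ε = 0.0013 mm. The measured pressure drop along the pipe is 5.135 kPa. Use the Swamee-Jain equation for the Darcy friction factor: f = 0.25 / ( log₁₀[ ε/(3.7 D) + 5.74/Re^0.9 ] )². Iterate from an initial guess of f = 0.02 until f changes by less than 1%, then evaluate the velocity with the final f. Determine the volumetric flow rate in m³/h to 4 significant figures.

Rearranging Darcy-Weisbach: V = √(2·ΔP·D/(f·L·ρ)). With ε/D = 1.3e-06/0.1997 = 6.51e-06, iterate starting from f = 0.02:
  f = 0.02 → V = √(2·5135·0.1997/(0.02·65.32·1029)) = 1.235 m/s; Re = ρVD/μ = 2.133e+05; f → 0.0154
  f = 0.0154 → V = 1.408 m/s; Re = 2.431e+05; f → 0.01503
  f = 0.01503 → V = 1.425 m/s; Re = 2.461e+05; f → 0.01499
Converged (Δf/f < 1%). With the final f = 0.01499: V = √(2·5135·0.1997/(0.01499·65.32·1029)) = 1.427 m/s.
Q = V·A = 1.427·(π/4·0.1997²) = 0.04469 m³/s = 160.9 m³/h.

Q ≈ 160.9 m³/h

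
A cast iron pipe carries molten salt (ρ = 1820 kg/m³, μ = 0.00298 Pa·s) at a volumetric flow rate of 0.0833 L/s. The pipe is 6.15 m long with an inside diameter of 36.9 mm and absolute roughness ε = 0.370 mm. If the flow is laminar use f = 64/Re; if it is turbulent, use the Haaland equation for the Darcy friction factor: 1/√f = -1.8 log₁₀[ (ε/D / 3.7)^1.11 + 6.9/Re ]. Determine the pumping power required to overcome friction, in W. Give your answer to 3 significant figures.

Q = 0.0833 L/s = 0.0833/1000 = 8.33e-05 m³/s.
Cross-sectional area A = πD²/4 = π(0.0369)²/4 = 0.001069 m²; mean velocity V = Q/A = 8.33e-05/0.001069 = 0.07789 m/s.
Reynolds number Re = ρVD/μ = 1820 · 0.07789 · 0.0369 / 0.00298 = 1755.
Re < 2300 → laminar flow, so f = 64/Re = 64/1755 = 0.03646 (the turbulent correlation is not needed).
Darcy-Weisbach: ΔP = f(L/D)(ρV²/2) = 0.03646·(6.15/0.0369)·(1820·0.07789²/2) = 0.03646·166.7·5.521 = 33.55 Pa.
Pumping power P = QΔP = 8.33e-05·33.55 = 0.002795 W = 0.00279 W.

P ≈ 0.00279 W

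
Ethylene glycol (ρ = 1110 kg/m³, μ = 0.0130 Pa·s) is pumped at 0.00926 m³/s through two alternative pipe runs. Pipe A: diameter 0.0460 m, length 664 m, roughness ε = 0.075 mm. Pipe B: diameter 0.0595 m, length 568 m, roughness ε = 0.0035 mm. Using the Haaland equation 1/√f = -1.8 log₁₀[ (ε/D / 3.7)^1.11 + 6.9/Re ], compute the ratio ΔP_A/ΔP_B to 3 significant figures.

Pipe A: V = Q/A = 0.00926/0.001662 = 5.572 m/s; Re = 2.188e+04; ε/D = 0.00163; Haaland → f = 0.02838; ΔP_A = f(L/D)(ρV²/2) = 7.058e+06 Pa.
Pipe B: V = Q/A = 0.00926/0.002781 = 3.33 m/s; Re = 1.692e+04; ε/D = 5.88e-05; Haaland → f = 0.02694; ΔP_B = f(L/D)(ρV²/2) = 1.583e+06 Pa.
ΔP_A/ΔP_B = 7.058e+06/1.583e+06 = 4.46.

ΔP_A/ΔP_B ≈ 4.46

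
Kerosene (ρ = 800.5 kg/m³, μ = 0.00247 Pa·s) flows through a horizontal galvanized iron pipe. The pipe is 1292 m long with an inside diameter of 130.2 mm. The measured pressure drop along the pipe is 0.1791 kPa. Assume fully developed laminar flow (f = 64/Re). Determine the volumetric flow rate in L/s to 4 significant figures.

For laminar flow, f = 64/Re with Re = ρVD/μ, so Darcy-Weisbach reduces to ΔP = 32μLV/D². Solving for V: V = ΔP·D²/(32μL) = 179.1·(0.1302)²/(32·0.00247·1292) = 0.02973 m/s.
Check: Re = ρVD/μ = 800.5·0.02973·0.1302/0.00247 = 1255 < 2300, so the laminar assumption holds.
Q = V·A = 0.02973·(π/4·0.1302²) = 0.0003958 m³/s = 0.3958 L/s.

Q ≈ 0.3958 L/s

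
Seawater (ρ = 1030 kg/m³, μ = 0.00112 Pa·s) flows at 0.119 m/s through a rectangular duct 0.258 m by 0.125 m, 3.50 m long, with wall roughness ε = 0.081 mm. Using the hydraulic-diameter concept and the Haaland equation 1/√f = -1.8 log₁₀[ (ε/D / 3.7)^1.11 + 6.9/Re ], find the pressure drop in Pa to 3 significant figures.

ΔP ≈ 4.11 Pa

Hydraulic diameter D_h = 4A/P = 4·(0.258·0.125)/(2·(0.258+0.125)) = 0.129/0.766 = 0.1684 m.
Re = ρVD_h/μ = 1030·0.119·0.1684/0.00112 = 1.843e+04.
ε/D_h = 8.1e-05/0.1684 = 0.000481; Haaland gives 1/√f = -1.8 log₁₀[4.86e-05+0.000374] = 6.073, so f = 0.02712.
ΔP = f(L/D_h)(ρV²/2) = 0.02712·3.5/0.1684·7.293 = 4.11 Pa.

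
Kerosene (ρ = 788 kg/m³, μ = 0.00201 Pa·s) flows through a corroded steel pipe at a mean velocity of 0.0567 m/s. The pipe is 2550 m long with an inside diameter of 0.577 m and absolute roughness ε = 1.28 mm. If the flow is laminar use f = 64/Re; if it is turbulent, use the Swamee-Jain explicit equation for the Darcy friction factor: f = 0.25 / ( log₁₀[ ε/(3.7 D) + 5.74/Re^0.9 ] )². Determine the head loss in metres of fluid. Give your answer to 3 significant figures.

h_f ≈ 0.0238 m

Reynolds number Re = ρVD/μ = 788 · 0.0567 · 0.577 / 0.00201 = 1.283e+04.
Re > 4000 → turbulent. Relative roughness ε/D = 0.00128/0.577 = 0.00222. Swamee-Jain: f = 0.25/(log₁₀[0.00222/3.7 + 5.74/1.283e+04^0.9])² = 0.25/(log₁₀[0.0006 + 0.00115])² = 0.25/(-2.756)² = 0.0329.
Darcy-Weisbach: ΔP = f(L/D)(ρV²/2) = 0.0329·(2550/0.577)·(788·0.0567²/2) = 0.0329·4419·1.267 = 184.2 Pa.
Head loss h_f = ΔP/(ρg) = 184.2/(788·9.81) = 0.0238 m.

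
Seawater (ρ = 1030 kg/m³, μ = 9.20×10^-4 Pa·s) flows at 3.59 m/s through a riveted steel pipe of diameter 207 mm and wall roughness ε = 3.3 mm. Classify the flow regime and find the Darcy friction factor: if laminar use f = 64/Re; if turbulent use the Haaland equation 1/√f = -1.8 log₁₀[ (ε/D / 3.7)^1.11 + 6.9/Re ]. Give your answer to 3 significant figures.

Re = ρVD/μ = 1030·3.59·0.207/0.00092 = 8.32e+05.
Re > 4000 → turbulent. ε/D = 0.0033/0.207 = 0.0159; Haaland: 1/√f = -1.8 log₁₀[0.00237 + 8.29e-06] = 4.724, so f = 0.04481.

f ≈ 0.0448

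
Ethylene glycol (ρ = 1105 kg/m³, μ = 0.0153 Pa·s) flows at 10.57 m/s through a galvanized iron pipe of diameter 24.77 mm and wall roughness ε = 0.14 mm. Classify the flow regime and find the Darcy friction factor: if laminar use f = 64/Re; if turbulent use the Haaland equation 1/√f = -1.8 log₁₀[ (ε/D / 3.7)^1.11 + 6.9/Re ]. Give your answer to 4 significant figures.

f ≈ 0.03539

Re = ρVD/μ = 1105·10.57·0.02477/0.0153 = 1.891e+04.
Re > 4000 → turbulent. ε/D = 0.00014/0.02477 = 0.00565; Haaland: 1/√f = -1.8 log₁₀[0.000749 + 0.000365] = 5.316, so f = 0.03539.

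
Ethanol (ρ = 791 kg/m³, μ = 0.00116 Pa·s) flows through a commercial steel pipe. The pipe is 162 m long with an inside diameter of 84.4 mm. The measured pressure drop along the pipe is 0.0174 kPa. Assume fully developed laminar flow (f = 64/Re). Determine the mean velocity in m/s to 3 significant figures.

For laminar flow, f = 64/Re with Re = ρVD/μ, so Darcy-Weisbach reduces to ΔP = 32μLV/D². Solving for V: V = ΔP·D²/(32μL) = 17.4·(0.0844)²/(32·0.00116·162) = 0.02061 m/s.
Check: Re = ρVD/μ = 791·0.02061·0.0844/0.00116 = 1186 < 2300, so the laminar assumption holds.

V ≈ 0.0206 m/s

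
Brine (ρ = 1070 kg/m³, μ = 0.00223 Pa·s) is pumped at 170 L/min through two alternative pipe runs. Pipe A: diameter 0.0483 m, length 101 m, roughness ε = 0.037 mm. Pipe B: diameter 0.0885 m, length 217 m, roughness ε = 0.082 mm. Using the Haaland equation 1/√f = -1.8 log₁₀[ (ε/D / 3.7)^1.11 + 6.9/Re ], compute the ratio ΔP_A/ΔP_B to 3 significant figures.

ΔP_A/ΔP_B ≈ 8.47

Pipe A: V = Q/A = 0.002833/0.001832 = 1.546 m/s; Re = 3.584e+04; ε/D = 0.000766; Haaland → f = 0.02432; ΔP_A = f(L/D)(ρV²/2) = 6.507e+04 Pa.
Pipe B: V = Q/A = 0.002833/0.006151 = 0.4606 m/s; Re = 1.956e+04; ε/D = 0.000927; Haaland → f = 0.02761; ΔP_B = f(L/D)(ρV²/2) = 7683 Pa.
ΔP_A/ΔP_B = 6.507e+04/7683 = 8.47.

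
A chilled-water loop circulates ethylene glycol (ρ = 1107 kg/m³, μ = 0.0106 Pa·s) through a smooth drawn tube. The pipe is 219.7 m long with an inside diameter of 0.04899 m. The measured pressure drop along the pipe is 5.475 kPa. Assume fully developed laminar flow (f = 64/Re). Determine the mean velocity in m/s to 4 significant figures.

V ≈ 0.1763 m/s

For laminar flow, f = 64/Re with Re = ρVD/μ, so Darcy-Weisbach reduces to ΔP = 32μLV/D². Solving for V: V = ΔP·D²/(32μL) = 5475·(0.04899)²/(32·0.0106·219.7) = 0.1763 m/s.
Check: Re = ρVD/μ = 1107·0.1763·0.04899/0.0106 = 902.1 < 2300, so the laminar assumption holds.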